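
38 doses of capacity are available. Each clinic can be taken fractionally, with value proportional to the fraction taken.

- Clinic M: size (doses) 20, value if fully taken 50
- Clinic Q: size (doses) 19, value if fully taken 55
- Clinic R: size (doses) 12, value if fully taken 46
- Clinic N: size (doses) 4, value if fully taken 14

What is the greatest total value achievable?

122.5

Rank by value-to-size ratio: Clinic R 46/12≈3.83, Clinic N 14/4≈3.5, Clinic Q 55/19≈2.89, Clinic M 50/20≈2.5.
Clinic R: take in full, 12 doses for value 46 ; 26 left.
Take all of Clinic N (4 doses, value 14) ; 22 doses left.
Take all of Clinic Q (19 doses, value 55) ; 3 doses left.
Only 3 doses remain; take 3/20 of Clinic M for value 50×3/20 = 7.5.
Total value = 122.5.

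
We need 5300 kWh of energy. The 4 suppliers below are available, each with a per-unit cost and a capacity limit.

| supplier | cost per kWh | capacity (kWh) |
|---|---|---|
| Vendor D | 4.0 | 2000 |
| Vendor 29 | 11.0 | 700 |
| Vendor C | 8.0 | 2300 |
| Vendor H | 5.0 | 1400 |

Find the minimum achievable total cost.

30200

Use suppliers in increasing cost order.
Vendor D at 4.0: take all 2000 kWh — 3300 still needed.
Take 1400 from Vendor H at 5.0 — need 1900 more.
Take 1900 from Vendor C at 8.0 to finish.
Vendor 29: unused.
Cost = 2000×4.0 + 1400×5.0 + 1900×8.0 = 30200.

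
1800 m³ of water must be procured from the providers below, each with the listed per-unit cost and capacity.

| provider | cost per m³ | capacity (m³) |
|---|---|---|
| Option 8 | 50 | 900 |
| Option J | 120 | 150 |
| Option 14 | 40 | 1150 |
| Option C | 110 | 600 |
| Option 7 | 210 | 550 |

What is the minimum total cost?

78500

Fill from the cheapest provider first.
Take 1150 from Option 14 at 40 → need 650 more.
Option 8 at 50: take 650 of its 900 → requirement met.
Option C, Option J, Option 7: unused.
Cost = 1150×40 + 650×50 = 78500.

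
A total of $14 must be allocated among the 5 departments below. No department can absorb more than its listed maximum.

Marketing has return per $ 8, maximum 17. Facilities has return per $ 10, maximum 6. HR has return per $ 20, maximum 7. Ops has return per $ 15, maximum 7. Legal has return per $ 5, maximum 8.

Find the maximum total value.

Order the departments by return per $: HR 20 > Ops 15 > Facilities 10 > Marketing 8 > Legal 5.
HR: +7 to 7 (cap) ; 7 left.
Ops: +7 to 7 (cap) ; 0 left.
Total = 20×7 + 15×7 = 245.

245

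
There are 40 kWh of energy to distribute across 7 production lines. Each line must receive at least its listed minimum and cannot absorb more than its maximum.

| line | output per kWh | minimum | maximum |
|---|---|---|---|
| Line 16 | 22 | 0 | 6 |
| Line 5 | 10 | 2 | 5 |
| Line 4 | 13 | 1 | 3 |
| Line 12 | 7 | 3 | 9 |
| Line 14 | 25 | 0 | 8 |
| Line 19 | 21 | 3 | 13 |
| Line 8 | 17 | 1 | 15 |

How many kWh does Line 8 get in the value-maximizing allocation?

7

Meeting every minimum uses 0+2+1+3+0+3+1 = 10 kWh, leaving 30.
Rank by output per kWh: Line 14 25 > Line 16 22 > Line 19 21 > Line 8 17 > Line 4 13 > Line 5 10 > Line 12 7.
Line 14: +8 to 8 (cap) ; 22 left.
Give Line 16 6 more to hit its cap of 6 ; 16 left.
Give Line 19 10 more to hit its cap of 13 ; 6 left.
Only 6 left; Line 8 takes them to reach 7.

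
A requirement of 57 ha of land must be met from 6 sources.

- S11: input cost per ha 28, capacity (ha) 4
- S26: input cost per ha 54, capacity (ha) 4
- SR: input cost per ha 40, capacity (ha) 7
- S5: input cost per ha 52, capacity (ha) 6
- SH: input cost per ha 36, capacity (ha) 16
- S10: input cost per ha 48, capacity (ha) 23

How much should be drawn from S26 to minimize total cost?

Fill from the cheapest source first.
S11 at 28: take all 4 ha → 53 still needed.
SH (36): use full 16 → 37 ha to go.
SR at 40: take all 7 ha → 30 still needed.
S10 (48): use full 23 → 7 ha to go.
S5 at 52: take all 6 ha → 1 still needed.
S26 (54): take the remaining 1 → done.

1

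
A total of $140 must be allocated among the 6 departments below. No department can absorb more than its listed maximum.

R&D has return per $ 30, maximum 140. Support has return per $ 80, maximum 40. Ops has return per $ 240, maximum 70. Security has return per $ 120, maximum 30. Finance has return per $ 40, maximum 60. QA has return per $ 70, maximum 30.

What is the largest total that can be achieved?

Rank by return per $: Ops 240 > Security 120 > Support 80 > QA 70 > Finance 40 > R&D 30.
Ops: +70 to 70 (cap) → 70 left.
Security takes 30 to reach its cap of 30 → 40 left.
Give Support 40 to hit its cap of 40 → 0 left.
Total = 80×40 + 240×70 + 120×30 = 23600.

23600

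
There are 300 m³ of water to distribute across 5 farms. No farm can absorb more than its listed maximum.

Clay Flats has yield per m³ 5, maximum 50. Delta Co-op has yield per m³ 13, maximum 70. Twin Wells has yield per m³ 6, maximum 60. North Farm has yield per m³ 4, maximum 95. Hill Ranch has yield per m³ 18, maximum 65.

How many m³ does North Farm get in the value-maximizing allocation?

Order the farms by yield per m³: Hill Ranch 18 > Delta Co-op 13 > Twin Wells 6 > Clay Flats 5 > North Farm 4.
Hill Ranch: +65 to 65 (cap) — 235 left.
Delta Co-op takes 70 to reach its cap of 70 — 165 left.
Give Twin Wells 60 to hit its cap of 60 — 105 left.
Clay Flats: +50 to 50 (cap) — 55 left.
Only 55 left; North Farm takes them to reach 55.

55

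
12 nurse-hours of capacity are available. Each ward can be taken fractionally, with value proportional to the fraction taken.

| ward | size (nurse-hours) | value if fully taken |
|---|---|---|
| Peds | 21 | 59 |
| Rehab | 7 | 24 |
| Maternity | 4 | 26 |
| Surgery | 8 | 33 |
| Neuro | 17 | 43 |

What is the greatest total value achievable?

59

Sort by value density: Maternity 26/4≈6.5, Surgery 33/8≈4.12, Rehab 24/7≈3.43, Peds 59/21≈2.81, Neuro 43/17≈2.53.
Maternity: take in full, 4 nurse-hours for value 26 — 8 left.
Surgery: take in full, 8 nurse-hours for value 33 — 0 left.
Total value = 59.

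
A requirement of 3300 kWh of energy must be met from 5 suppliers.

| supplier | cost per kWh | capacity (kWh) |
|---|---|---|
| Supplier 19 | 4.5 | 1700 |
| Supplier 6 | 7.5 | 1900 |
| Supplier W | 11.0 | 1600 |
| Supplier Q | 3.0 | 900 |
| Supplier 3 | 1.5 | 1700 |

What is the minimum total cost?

Cheapest first:
Take 1700 from Supplier 3 at 1.5 → need 1600 more.
Supplier Q (3.0): use full 900 → 700 kWh to go.
Supplier 19 at 4.5: take 700 of its 1700 → requirement met.
Supplier 6, Supplier W: unused.
Cost = 1700×1.5 + 900×3.0 + 700×4.5 = 8400.

8400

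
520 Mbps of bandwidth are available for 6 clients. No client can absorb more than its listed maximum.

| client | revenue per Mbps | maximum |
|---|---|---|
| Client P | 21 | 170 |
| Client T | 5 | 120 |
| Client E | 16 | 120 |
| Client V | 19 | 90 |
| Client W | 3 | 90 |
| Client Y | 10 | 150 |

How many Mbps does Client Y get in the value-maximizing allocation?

Highest revenue per Mbps first: Client P 21 > Client V 19 > Client E 16 > Client Y 10 > Client T 5 > Client W 3.
Give Client P 170 to hit its cap of 170 → 350 left.
Give Client V 90 to hit its cap of 90 → 260 left.
Client E: +120 to 120 (cap) → 140 left.
Only 140 left; Client Y takes them to reach 140.

140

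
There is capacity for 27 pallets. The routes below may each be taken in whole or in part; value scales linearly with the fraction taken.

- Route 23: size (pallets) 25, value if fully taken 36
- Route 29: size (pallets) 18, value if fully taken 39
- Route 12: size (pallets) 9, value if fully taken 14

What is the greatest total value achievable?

53

Rank by value-to-size ratio: Route 29 39/18≈2.17, Route 12 14/9≈1.56, Route 23 36/25≈1.44.
All 18 pallets of Route 29 fit (value 39) — 9 remain.
Take all of Route 12 (9 pallets, value 14) — 0 pallets left.
Total value = 53.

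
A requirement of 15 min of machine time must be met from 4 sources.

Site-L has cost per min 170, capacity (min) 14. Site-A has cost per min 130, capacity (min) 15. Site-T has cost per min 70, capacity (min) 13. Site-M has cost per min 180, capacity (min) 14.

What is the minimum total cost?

1170

Cheapest first:
Site-T (70): use full 13 → 2 min to go.
Site-A (130): take the remaining 2 → done.
Site-L, Site-M: unused.
Cost = 13×70 + 2×130 = 1170.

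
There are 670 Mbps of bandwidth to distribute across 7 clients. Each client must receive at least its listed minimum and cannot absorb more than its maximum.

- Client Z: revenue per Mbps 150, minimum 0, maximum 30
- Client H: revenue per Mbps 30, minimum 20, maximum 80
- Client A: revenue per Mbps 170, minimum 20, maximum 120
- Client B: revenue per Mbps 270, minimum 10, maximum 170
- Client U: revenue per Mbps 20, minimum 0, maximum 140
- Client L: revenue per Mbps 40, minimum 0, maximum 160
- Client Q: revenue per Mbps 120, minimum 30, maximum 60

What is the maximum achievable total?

87800

Meeting every minimum uses 0+20+20+10+0+0+30 = 80 Mbps, leaving 590.
Rank by revenue per Mbps: Client B 270 > Client A 170 > Client Z 150 > Client Q 120 > Client L 40 > Client H 30 > Client U 20.
Give Client B 160 more to hit its cap of 170 ; 430 left.
Client A: +100 to 120 (cap) ; 330 left.
Give Client Z 30 more to hit its cap of 30 ; 300 left.
Give Client Q 30 more to hit its cap of 60 ; 270 left.
Give Client L 160 more to hit its cap of 160 ; 110 left.
Client H: +60 to 80 (cap) ; 50 left.
Client U: +50 (room for 140) → 50. Pool exhausted.
Total = 150×30 + 30×80 + 170×120 + 270×170 + 20×50 + 40×160 + 120×60 = 87800.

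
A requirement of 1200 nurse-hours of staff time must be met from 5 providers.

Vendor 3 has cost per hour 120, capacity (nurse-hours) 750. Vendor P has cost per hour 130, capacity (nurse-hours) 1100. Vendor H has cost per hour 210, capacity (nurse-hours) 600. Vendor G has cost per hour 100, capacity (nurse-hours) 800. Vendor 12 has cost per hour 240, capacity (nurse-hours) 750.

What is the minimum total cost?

128000

Use providers in increasing cost order.
Vendor G (100): use full 800 ; 400 nurse-hours to go.
Vendor 3 at 120: take 400 of its 750 ; requirement met.
Vendor P, Vendor H, Vendor 12: unused.
Cost = 800×100 + 400×120 = 128000.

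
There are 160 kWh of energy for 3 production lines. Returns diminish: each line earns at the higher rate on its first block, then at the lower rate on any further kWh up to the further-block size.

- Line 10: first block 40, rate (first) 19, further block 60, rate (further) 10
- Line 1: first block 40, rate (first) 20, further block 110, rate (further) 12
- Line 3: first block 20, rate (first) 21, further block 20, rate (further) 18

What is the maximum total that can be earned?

Order all 6 blocks by rate: Line 3/first 21 > Line 1/first 20 > Line 10/first 19 > Line 3/second 18 > Line 1/second 12 > Line 10/second 10.
Line 3 first at 21: fill all 20 → 140 left.
Fill Line 1 first block (40 at 20) → 100 left.
Line 10 first at 19: fill all 40 → 60 left.
Line 3 second at 18: fill all 20 → 40 left.
Line 1 second at 12: only 40 left, fill 40.
Total = 21×20 + 20×40 + 19×40 + 18×20 + 12×40 = 2820.

2820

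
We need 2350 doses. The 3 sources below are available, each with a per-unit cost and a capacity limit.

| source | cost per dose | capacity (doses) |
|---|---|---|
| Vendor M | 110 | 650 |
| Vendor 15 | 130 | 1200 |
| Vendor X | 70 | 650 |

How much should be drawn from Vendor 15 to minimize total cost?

1050

Fill from the cheapest source first.
Vendor X (70): use full 650 → 1700 doses to go.
Take 650 from Vendor M at 110 → need 1050 more.
Vendor 15 (130): take the remaining 1050 → done.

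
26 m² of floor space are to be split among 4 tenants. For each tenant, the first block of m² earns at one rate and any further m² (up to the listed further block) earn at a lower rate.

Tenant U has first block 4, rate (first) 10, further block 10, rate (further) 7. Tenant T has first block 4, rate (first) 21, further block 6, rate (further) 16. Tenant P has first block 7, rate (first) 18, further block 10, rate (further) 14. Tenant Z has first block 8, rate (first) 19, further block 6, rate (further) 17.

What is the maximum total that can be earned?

480

Rank every tier by rate: Tenant T/first 21 > Tenant Z/first 19 > Tenant P/first 18 > Tenant Z/second 17 > Tenant T/second 16 > Tenant P/second 14 > Tenant U/first 10 > Tenant U/second 7.
Tenant T/first (21): +4 — 22 left.
Tenant Z first at 19: fill all 8 — 14 left.
Tenant P/first (18): +7 — 7 left.
Tenant Z second at 17: fill all 6 — 1 left.
Tenant T/second: +1 of 6 at 16; pool empty.
Total = 21×4 + 19×8 + 18×7 + 17×6 + 16×1 = 480.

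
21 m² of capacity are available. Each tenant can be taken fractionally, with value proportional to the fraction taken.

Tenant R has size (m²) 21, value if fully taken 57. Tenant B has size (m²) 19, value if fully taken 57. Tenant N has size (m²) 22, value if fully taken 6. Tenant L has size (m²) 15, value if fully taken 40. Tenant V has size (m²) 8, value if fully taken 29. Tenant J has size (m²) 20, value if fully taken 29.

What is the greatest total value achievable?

Sort by value density: Tenant V 29/8≈3.62, Tenant B 57/19≈3, Tenant R 57/21≈2.71, Tenant L 40/15≈2.67, Tenant J 29/20≈1.45, Tenant N 6/22≈0.273.
Tenant V: take in full, 8 m² for value 29 → 13 left.
Fill the last 13 m² with part of Tenant B: 13/19 of it earns 39.
Total value = 68.

68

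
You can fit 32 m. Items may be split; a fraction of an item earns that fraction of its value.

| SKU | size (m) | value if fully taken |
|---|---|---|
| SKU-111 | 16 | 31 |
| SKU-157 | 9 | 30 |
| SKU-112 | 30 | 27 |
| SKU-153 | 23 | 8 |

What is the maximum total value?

Rank by value-to-size ratio: SKU-157 30/9≈3.33, SKU-111 31/16≈1.94, SKU-112 27/30≈0.9, SKU-153 8/23≈0.348.
Take all of SKU-157 (9 m, value 30) — 23 m left.
All 16 m of SKU-111 fit (value 31) — 7 remain.
Only 7 m remain; take 7/30 of SKU-112 for value 27×7/30 = 6.3.
Total value = 67.3.

67.3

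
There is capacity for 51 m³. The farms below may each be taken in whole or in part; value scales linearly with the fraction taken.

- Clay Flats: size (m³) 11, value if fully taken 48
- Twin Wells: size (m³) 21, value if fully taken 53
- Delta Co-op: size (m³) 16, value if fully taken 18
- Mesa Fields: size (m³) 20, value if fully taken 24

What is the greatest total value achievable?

123.8

Rank by value-to-size ratio: Clay Flats 48/11≈4.36, Twin Wells 53/21≈2.52, Mesa Fields 24/20≈1.2, Delta Co-op 18/16≈1.12.
All 11 m³ of Clay Flats fit (value 48) — 40 remain.
All 21 m³ of Twin Wells fit (value 53) — 19 remain.
Only 19 m³ remain; take 19/20 of Mesa Fields for value 24×19/20 = 22.8.
Total value = 123.8.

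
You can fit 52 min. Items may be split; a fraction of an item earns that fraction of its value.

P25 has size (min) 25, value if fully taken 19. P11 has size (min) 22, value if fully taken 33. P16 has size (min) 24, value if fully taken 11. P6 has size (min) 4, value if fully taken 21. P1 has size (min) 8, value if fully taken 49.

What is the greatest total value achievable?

116.68

Rank by value-to-size ratio: P1 49/8≈6.12, P6 21/4≈5.25, P11 33/22≈1.5, P25 19/25≈0.76, P16 11/24≈0.458.
P1: take in full, 8 min for value 49 — 44 left.
Take all of P6 (4 min, value 21) — 40 min left.
P11: take in full, 22 min for value 33 — 18 left.
Only 18 min remain; take 18/25 of P25 for value 19×18/25 = 13.68.
Total value = 116.68.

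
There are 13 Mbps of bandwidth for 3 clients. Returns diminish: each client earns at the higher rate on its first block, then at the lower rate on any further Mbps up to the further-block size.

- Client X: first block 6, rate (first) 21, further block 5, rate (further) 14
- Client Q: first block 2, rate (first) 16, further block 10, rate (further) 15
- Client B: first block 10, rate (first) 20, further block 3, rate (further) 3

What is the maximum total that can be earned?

266

Order all 6 blocks by rate: Client X/tier1 21 > Client B/tier1 20 > Client Q/tier1 16 > Client Q/tier2 15 > Client X/tier2 14 > Client B/tier2 3.
Client X/tier1 (21): +6 — 7 left.
Client B/tier1: +7 of 10 at 20; pool empty.
Total = 21×6 + 20×7 = 266.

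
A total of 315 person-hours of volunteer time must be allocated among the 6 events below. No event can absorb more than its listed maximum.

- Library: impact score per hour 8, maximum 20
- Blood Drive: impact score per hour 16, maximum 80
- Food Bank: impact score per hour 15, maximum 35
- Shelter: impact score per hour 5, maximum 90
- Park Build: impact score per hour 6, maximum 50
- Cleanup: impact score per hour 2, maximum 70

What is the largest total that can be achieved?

Order the events by impact score per hour: Blood Drive 16 > Food Bank 15 > Library 8 > Park Build 6 > Shelter 5 > Cleanup 2.
Blood Drive takes 80 to reach its cap of 80 ; 235 left.
Give Food Bank 35 to hit its cap of 35 ; 200 left.
Library: +20 to 20 (cap) ; 180 left.
Give Park Build 50 to hit its cap of 50 ; 130 left.
Give Shelter 90 to hit its cap of 90 ; 40 left.
Cleanup has room for 70 but only 40 remain, so it gets 40.
Total = 8×20 + 16×80 + 15×35 + 5×90 + 6×50 + 2×40 = 2795.

2795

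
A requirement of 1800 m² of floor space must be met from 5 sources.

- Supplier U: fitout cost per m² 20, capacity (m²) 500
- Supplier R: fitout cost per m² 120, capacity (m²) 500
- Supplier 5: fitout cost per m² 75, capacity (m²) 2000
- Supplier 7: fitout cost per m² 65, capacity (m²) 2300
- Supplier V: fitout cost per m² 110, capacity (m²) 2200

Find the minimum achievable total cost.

Fill from the cheapest source first.
Supplier U (20): use full 500 — 1300 m² to go.
Supplier 7 at 65: take 1300 of its 2300 — requirement met.
Supplier 5, Supplier V, Supplier R: unused.
Cost = 500×20 + 1300×65 = 94500.

94500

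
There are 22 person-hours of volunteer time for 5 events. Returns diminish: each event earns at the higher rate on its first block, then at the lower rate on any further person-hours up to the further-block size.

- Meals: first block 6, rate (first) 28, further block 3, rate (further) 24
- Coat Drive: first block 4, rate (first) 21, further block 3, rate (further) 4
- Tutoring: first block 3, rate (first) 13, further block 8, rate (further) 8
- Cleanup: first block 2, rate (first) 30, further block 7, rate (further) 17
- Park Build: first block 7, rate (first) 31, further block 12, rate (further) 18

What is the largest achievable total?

Order all 10 blocks by rate: Park Build/tier1 31 > Cleanup/tier1 30 > Meals/tier1 28 > Meals/tier2 24 > Coat Drive/tier1 21 > Park Build/tier2 18 > Cleanup/tier2 17 > Tutoring/tier1 13 > Tutoring/tier2 8 > Coat Drive/tier2 4.
Park Build tier1 at 31: fill all 7 → 15 left.
Fill Cleanup tier1 block (2 at 30) → 13 left.
Fill Meals tier1 block (6 at 28) → 7 left.
Fill Meals tier2 block (3 at 24) → 4 left.
Coat Drive tier1 at 21: fill all 4 → 0 left.
Total = 31×7 + 30×2 + 28×6 + 24×3 + 21×4 = 601.

601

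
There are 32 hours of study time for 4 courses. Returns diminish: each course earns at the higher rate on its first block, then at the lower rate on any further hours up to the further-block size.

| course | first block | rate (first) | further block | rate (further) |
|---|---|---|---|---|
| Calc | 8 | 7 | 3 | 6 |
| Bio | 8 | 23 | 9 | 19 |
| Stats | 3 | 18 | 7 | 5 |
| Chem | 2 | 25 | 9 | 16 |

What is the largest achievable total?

Order all 8 blocks by rate: Chem/first 25 > Bio/first 23 > Bio/second 19 > Stats/first 18 > Chem/second 16 > Calc/first 7 > Calc/second 6 > Stats/second 5.
Chem first at 25: fill all 2 ; 30 left.
Bio/first (23): +8 ; 22 left.
Fill Bio second block (9 at 19) ; 13 left.
Stats/first (18): +3 ; 10 left.
Chem second at 16: fill all 9 ; 1 left.
Calc first at 7: only 1 left, fill 1.
Total = 25×2 + 23×8 + 19×9 + 18×3 + 16×9 + 7×1 = 610.

610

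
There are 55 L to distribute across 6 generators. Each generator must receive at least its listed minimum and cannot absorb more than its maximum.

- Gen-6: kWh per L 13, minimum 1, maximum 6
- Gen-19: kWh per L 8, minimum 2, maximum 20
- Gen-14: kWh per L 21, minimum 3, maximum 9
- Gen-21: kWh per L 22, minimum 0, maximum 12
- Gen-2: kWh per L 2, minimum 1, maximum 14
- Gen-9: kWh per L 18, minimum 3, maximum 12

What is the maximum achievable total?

Meeting every minimum uses 1+2+3+0+1+3 = 10 L, leaving 45.
Rank by kWh per L: Gen-21 22 > Gen-14 21 > Gen-9 18 > Gen-6 13 > Gen-19 8 > Gen-2 2.
Gen-21: +12 to 12 (cap) → 33 left.
Give Gen-14 6 more to hit its cap of 9 → 27 left.
Gen-9: +9 to 12 (cap) → 18 left.
Give Gen-6 5 more to hit its cap of 6 → 13 left.
Only 13 left; Gen-19 takes them to reach 15.
Total = 13×6 + 8×15 + 21×9 + 22×12 + 2×1 + 18×12 = 869.

869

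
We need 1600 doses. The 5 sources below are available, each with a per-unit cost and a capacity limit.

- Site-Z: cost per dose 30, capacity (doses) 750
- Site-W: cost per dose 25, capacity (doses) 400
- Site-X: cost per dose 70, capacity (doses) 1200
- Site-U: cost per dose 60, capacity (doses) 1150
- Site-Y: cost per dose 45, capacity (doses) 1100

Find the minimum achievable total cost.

52750

Fill from the cheapest source first.
Site-W (25): use full 400 → 1200 doses to go.
Site-Z (30): use full 750 → 450 doses to go.
Site-Y (45): take the remaining 450 → done.
Site-U, Site-X: unused.
Cost = 400×25 + 750×30 + 450×45 = 52750.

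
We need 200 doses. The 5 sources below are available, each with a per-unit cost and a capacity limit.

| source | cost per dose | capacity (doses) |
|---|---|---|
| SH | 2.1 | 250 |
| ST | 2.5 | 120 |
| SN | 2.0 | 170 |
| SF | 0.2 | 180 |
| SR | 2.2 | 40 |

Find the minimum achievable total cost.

76

Cheapest first:
Take 180 from SF at 0.2 — need 20 more.
Take 20 from SN at 2.0 to finish.
SH, SR, ST: unused.
Cost = 180×0.2 + 20×2.0 = 76.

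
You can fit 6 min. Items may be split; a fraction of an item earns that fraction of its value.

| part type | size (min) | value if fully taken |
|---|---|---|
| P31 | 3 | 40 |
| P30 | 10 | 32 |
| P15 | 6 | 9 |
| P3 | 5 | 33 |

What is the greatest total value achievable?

Rank by value-to-size ratio: P31 40/3≈13.3, P3 33/5≈6.6, P30 32/10≈3.2, P15 9/6≈1.5.
All 3 min of P31 fit (value 40) ; 3 remain.
3 min left: a 3/5 share of P3 gives 33×3/5 = 19.8.
Total value = 59.8.

59.8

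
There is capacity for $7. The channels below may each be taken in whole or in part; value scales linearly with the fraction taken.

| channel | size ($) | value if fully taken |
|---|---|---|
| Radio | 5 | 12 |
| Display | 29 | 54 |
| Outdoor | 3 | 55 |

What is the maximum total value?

64.6

Best value per unit of size first: Outdoor 55/3≈18.3, Radio 12/5≈2.4, Display 54/29≈1.86.
Outdoor: take in full, 3 $ for value 55 → 4 left.
Only 4 $ remain; take 4/5 of Radio for value 12×4/5 = 9.6.
Total value = 64.6.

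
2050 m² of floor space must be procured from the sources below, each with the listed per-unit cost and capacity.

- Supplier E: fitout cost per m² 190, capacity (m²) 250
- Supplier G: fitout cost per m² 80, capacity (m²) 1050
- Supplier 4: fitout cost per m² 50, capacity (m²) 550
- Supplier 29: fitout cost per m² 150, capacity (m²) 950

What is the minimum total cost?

179000

Use sources in increasing cost order.
Take 550 from Supplier 4 at 50 → need 1500 more.
Supplier G at 80: take all 1050 m² → 450 still needed.
Take 450 from Supplier 29 at 150 to finish.
Supplier E: unused.
Cost = 550×50 + 1050×80 + 450×150 = 179000.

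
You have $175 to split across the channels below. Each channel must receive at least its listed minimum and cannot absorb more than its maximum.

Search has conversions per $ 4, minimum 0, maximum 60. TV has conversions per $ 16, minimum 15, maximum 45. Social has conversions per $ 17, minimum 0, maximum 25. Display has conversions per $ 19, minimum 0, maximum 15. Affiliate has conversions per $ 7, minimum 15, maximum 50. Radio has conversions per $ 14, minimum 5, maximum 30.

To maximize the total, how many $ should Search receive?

Meeting every minimum uses 0+15+0+0+15+5 = 35 $, leaving 140.
Rank by conversions per $: Display 19 > Social 17 > TV 16 > Radio 14 > Affiliate 7 > Search 4.
Display: +15 to 15 (cap) → 125 left.
Social: +25 to 25 (cap) → 100 left.
Give TV 30 more to hit its cap of 45 → 70 left.
Give Radio 25 more to hit its cap of 30 → 45 left.
Affiliate: +35 to 50 (cap) → 10 left.
Only 10 left; Search takes them to reach 10.

10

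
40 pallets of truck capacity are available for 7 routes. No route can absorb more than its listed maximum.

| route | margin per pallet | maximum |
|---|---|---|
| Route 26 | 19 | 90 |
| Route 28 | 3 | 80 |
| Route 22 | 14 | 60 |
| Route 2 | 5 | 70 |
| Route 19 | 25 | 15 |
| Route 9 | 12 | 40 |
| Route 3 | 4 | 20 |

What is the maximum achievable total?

850

Rank by margin per pallet: Route 19 25 > Route 26 19 > Route 22 14 > Route 9 12 > Route 2 5 > Route 3 4 > Route 28 3.
Give Route 19 15 to hit its cap of 15 → 25 left.
Only 25 left; Route 26 takes them to reach 25.
Total = 19×25 + 25×15 = 850.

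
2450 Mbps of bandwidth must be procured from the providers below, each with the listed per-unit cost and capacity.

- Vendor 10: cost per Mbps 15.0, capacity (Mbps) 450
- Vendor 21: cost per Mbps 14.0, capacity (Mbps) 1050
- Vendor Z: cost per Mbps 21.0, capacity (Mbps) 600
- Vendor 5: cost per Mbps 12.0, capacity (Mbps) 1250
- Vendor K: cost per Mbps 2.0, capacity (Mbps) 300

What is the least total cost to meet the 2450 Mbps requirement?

28200

Cheapest first:
Vendor K at 2.0: take all 300 Mbps — 2150 still needed.
Take 1250 from Vendor 5 at 12.0 — need 900 more.
Vendor 21 at 14.0: take 900 of its 1050 — requirement met.
Vendor 10, Vendor Z: unused.
Cost = 300×2.0 + 1250×12.0 + 900×14.0 = 28200.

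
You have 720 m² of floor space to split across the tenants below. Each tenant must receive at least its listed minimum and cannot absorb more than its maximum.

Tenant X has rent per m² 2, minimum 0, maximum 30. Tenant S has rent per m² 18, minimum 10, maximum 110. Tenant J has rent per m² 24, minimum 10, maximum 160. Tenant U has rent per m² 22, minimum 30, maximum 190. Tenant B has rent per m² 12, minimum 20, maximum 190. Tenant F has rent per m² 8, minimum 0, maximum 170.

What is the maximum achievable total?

12840

Meeting every minimum uses 0+10+10+30+20+0 = 70 m², leaving 650.
Rank by rent per m²: Tenant J 24 > Tenant U 22 > Tenant S 18 > Tenant B 12 > Tenant F 8 > Tenant X 2.
Give Tenant J 150 more to hit its cap of 160 — 500 left.
Give Tenant U 160 more to hit its cap of 190 — 340 left.
Tenant S: +100 to 110 (cap) — 240 left.
Tenant B takes 170 more to reach its cap of 190 — 70 left.
Only 70 left; Tenant F takes them to reach 70.
Total = 18×110 + 24×160 + 22×190 + 12×190 + 8×70 = 12840.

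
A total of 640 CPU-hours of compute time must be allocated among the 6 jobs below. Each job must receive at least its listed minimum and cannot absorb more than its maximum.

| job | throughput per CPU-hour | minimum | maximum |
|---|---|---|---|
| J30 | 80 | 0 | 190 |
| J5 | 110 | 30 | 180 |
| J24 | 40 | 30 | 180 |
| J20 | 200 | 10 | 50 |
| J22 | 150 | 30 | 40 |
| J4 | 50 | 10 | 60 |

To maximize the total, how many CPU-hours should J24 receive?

120

Meeting every minimum uses 0+30+30+10+30+10 = 110 CPU-hours, leaving 530.
Highest throughput per CPU-hour first: J20 200 > J22 150 > J5 110 > J30 80 > J4 50 > J24 40.
Give J20 40 more to hit its cap of 50 ; 490 left.
Give J22 10 more to hit its cap of 40 ; 480 left.
J5: +150 to 180 (cap) ; 330 left.
Give J30 190 more to hit its cap of 190 ; 140 left.
J4: +50 to 60 (cap) ; 90 left.
J24 has room for 150 more but only 90 remain, so it gets 120.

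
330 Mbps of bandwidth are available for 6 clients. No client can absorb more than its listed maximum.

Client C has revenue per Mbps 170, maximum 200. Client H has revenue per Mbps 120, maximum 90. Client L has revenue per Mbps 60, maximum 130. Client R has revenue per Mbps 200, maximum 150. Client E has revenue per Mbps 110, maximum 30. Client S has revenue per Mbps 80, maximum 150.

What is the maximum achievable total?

Order the clients by revenue per Mbps: Client R 200 > Client C 170 > Client H 120 > Client E 110 > Client S 80 > Client L 60.
Client R: +150 to 150 (cap) → 180 left.
Client C has room for 200 but only 180 remain, so it gets 180.
Total = 170×180 + 200×150 = 60600.

60600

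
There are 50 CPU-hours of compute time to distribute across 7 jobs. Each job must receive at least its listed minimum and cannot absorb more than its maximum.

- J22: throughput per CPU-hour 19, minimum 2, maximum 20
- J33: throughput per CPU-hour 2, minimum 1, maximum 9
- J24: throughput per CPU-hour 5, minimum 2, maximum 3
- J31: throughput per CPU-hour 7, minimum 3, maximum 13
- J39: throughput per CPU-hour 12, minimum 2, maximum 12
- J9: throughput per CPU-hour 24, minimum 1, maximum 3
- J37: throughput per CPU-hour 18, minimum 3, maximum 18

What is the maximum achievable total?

Meeting every minimum uses 2+1+2+3+2+1+3 = 14 CPU-hours, leaving 36.
Highest throughput per CPU-hour first: J9 24 > J22 19 > J37 18 > J39 12 > J31 7 > J24 5 > J33 2.
Give J9 2 more to hit its cap of 3 — 34 left.
J22: +18 to 20 (cap) — 16 left.
J37: +15 to 18 (cap) — 1 left.
Only 1 left; J39 takes them to reach 3.
Total = 19×20 + 2×1 + 5×2 + 7×3 + 12×3 + 24×3 + 18×18 = 845.

845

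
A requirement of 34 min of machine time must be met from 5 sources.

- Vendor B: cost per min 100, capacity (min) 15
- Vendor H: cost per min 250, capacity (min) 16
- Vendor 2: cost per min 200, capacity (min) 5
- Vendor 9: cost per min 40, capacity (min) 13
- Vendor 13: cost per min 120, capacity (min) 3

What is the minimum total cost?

2980

Use sources in increasing cost order.
Vendor 9 at 40: take all 13 min ; 21 still needed.
Vendor B (100): use full 15 ; 6 min to go.
Vendor 13 at 120: take all 3 min ; 3 still needed.
Take 3 from Vendor 2 at 200 to finish.
Vendor H: unused.
Cost = 13×40 + 15×100 + 3×120 + 3×200 = 2980.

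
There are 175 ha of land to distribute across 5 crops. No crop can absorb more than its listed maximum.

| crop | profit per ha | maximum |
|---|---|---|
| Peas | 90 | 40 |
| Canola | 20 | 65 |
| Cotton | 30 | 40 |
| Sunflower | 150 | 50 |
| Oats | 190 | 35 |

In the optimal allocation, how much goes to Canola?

Highest profit per ha first: Oats 190 > Sunflower 150 > Peas 90 > Cotton 30 > Canola 20.
Oats takes 35 to reach its cap of 35 → 140 left.
Sunflower takes 50 to reach its cap of 50 → 90 left.
Peas takes 40 to reach its cap of 40 → 50 left.
Cotton takes 40 to reach its cap of 40 → 10 left.
Canola has room for 65 but only 10 remain, so it gets 10.

10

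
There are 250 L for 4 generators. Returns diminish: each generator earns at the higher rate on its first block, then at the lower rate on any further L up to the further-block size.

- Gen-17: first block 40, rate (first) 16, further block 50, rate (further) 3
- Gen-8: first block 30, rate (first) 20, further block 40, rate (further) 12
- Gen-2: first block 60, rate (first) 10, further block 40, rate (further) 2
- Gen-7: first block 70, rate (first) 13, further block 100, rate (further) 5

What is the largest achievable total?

3280

Rank every tier by rate: Gen-8/tier1 20 > Gen-17/tier1 16 > Gen-7/tier1 13 > Gen-8/tier2 12 > Gen-2/tier1 10 > Gen-7/tier2 5 > Gen-17/tier2 3 > Gen-2/tier2 2.
Gen-8/tier1 (20): +30 ; 220 left.
Gen-17 tier1 at 16: fill all 40 ; 180 left.
Gen-7 tier1 at 13: fill all 70 ; 110 left.
Gen-8 tier2 at 12: fill all 40 ; 70 left.
Gen-2 tier1 at 10: fill all 60 ; 10 left.
Gen-7/tier2: +10 of 100 at 5; pool empty.
Total = 20×30 + 16×40 + 13×70 + 12×40 + 10×60 + 5×10 = 3280.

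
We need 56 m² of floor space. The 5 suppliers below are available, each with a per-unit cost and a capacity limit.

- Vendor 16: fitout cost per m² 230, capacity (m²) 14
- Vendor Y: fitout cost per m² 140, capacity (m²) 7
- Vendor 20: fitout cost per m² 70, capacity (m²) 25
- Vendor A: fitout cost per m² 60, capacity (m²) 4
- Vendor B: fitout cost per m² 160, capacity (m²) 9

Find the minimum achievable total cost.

6940

Cheapest first:
Take 4 from Vendor A at 60 — need 52 more.
Vendor 20 at 70: take all 25 m² — 27 still needed.
Vendor Y (140): use full 7 — 20 m² to go.
Vendor B (160): use full 9 — 11 m² to go.
Take 11 from Vendor 16 at 230 to finish.
Cost = 4×60 + 25×70 + 7×140 + 9×160 + 11×230 = 6940.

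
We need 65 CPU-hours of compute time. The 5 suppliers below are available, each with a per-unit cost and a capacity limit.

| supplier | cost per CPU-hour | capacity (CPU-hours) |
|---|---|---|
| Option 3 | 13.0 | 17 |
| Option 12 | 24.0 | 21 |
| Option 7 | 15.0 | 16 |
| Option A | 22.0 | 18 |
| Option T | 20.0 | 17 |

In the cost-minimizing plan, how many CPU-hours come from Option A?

15

Cheapest first:
Take 17 from Option 3 at 13.0 → need 48 more.
Option 7 at 15.0: take all 16 CPU-hours → 32 still needed.
Take 17 from Option T at 20.0 → need 15 more.
Take 15 from Option A at 22.0 to finish.
Option 12: unused.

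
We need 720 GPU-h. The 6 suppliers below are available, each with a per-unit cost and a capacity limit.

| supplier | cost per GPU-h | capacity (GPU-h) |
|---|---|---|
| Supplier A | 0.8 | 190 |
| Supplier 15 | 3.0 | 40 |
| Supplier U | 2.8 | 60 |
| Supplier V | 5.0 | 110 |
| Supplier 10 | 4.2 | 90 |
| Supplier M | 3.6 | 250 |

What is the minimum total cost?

2168

Cheapest first:
Supplier A at 0.8: take all 190 GPU-h → 530 still needed.
Take 60 from Supplier U at 2.8 → need 470 more.
Take 40 from Supplier 15 at 3.0 → need 430 more.
Take 250 from Supplier M at 3.6 → need 180 more.
Supplier 10 at 4.2: take all 90 GPU-h → 90 still needed.
Supplier V (5.0): take the remaining 90 → done.
Cost = 190×0.8 + 60×2.8 + 40×3.0 + 250×3.6 + 90×4.2 + 90×5.0 = 2168.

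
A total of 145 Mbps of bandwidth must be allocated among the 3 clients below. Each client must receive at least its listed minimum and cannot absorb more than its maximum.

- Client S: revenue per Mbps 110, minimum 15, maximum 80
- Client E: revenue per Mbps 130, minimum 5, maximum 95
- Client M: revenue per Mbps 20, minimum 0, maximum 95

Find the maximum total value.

Meeting every minimum uses 15+5+0 = 20 Mbps, leaving 125.
Order the clients by revenue per Mbps: Client E 130 > Client S 110 > Client M 20.
Give Client E 90 more to hit its cap of 95 ; 35 left.
Only 35 left; Client S takes them to reach 50.
Total = 110×50 + 130×95 = 17850.

17850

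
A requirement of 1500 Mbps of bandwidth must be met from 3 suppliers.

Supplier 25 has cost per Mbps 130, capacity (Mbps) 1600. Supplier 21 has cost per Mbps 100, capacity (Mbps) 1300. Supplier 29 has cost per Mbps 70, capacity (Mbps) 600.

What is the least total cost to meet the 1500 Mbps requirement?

132000

Cheapest first:
Supplier 29 at 70: take all 600 Mbps → 900 still needed.
Take 900 from Supplier 21 at 100 to finish.
Supplier 25: unused.
Cost = 600×70 + 900×100 = 132000.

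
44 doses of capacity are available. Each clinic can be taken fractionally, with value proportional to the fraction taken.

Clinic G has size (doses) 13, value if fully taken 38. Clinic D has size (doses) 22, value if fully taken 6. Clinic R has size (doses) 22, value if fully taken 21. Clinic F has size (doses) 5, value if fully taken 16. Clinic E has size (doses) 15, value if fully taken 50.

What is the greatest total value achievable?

114.5

Sort by value density: Clinic E 50/15≈3.33, Clinic F 16/5≈3.2, Clinic G 38/13≈2.92, Clinic R 21/22≈0.955, Clinic D 6/22≈0.273.
Take all of Clinic E (15 doses, value 50) ; 29 doses left.
Clinic F: take in full, 5 doses for value 16 ; 24 left.
Take all of Clinic G (13 doses, value 38) ; 11 doses left.
Only 11 doses remain; take 11/22 of Clinic R for value 21×11/22 = 10.5.
Total value = 114.5.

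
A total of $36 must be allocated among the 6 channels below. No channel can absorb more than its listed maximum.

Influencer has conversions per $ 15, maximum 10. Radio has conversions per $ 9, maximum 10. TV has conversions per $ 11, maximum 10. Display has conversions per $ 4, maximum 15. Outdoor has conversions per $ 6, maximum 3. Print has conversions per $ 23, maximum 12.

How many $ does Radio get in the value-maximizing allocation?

Order the channels by conversions per $: Print 23 > Influencer 15 > TV 11 > Radio 9 > Outdoor 6 > Display 4.
Print: +12 to 12 (cap) ; 24 left.
Influencer takes 10 to reach its cap of 10 ; 14 left.
TV takes 10 to reach its cap of 10 ; 4 left.
Radio has room for 10 but only 4 remain, so it gets 4.

4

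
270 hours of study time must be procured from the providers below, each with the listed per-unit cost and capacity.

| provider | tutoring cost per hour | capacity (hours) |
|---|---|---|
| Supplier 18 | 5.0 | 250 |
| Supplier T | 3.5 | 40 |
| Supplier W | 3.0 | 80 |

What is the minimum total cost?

Fill from the cheapest provider first.
Take 80 from Supplier W at 3.0 — need 190 more.
Take 40 from Supplier T at 3.5 — need 150 more.
Supplier 18 at 5.0: take 150 of its 250 — requirement met.
Cost = 80×3.0 + 40×3.5 + 150×5.0 = 1130.

1130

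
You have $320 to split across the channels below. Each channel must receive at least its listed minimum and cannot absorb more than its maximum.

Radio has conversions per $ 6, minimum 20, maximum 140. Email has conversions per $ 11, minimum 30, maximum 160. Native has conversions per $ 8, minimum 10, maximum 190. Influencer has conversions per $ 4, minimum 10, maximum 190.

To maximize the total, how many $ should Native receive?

Meeting every minimum uses 20+30+10+10 = 70 $, leaving 250.
Rank by conversions per $: Email 11 > Native 8 > Radio 6 > Influencer 4.
Email: +130 to 160 (cap) → 120 left.
Only 120 left; Native takes them to reach 130.

130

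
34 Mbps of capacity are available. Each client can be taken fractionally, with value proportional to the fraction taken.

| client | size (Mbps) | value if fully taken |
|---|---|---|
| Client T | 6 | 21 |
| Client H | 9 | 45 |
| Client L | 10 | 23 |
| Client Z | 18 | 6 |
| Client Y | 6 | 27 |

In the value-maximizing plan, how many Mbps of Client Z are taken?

Rank by value-to-size ratio: Client H 45/9≈5, Client Y 27/6≈4.5, Client T 21/6≈3.5, Client L 23/10≈2.3, Client Z 6/18≈0.333.
Client H: take in full, 9 Mbps for value 45 → 25 left.
Take all of Client Y (6 Mbps, value 27) → 19 Mbps left.
Take all of Client T (6 Mbps, value 21) → 13 Mbps left.
All 10 Mbps of Client L fit (value 23) → 3 remain.
Fill the last 3 Mbps with part of Client Z: 3/18 of it earns 1.

3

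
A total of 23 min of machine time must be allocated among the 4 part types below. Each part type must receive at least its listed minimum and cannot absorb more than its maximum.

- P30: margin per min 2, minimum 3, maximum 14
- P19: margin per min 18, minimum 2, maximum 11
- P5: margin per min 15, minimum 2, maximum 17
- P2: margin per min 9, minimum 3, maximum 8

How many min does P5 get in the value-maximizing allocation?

Meeting every minimum uses 3+2+2+3 = 10 min, leaving 13.
Highest margin per min first: P19 18 > P5 15 > P2 9 > P30 2.
Give P19 9 more to hit its cap of 11 → 4 left.
P5 has room for 15 more but only 4 remain, so it gets 6.

6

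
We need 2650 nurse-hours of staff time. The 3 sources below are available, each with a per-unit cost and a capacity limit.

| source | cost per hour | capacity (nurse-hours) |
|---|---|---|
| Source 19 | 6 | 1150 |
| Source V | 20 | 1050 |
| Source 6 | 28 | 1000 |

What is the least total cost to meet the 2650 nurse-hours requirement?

40500

Fill from the cheapest source first.
Source 19 (6): use full 1150 — 1500 nurse-hours to go.
Take 1050 from Source V at 20 — need 450 more.
Source 6 at 28: take 450 of its 1000 — requirement met.
Cost = 1150×6 + 1050×20 + 450×28 = 40500.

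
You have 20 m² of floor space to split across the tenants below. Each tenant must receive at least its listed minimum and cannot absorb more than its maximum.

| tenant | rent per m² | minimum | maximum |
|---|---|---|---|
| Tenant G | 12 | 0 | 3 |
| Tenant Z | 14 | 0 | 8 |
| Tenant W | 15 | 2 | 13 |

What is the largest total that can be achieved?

293

Meeting every minimum uses 0+0+2 = 2 m², leaving 18.
Rank by rent per m²: Tenant W 15 > Tenant Z 14 > Tenant G 12.
Tenant W takes 11 more to reach its cap of 13 ; 7 left.
Tenant Z: +7 (room for 8) → 7. Pool exhausted.
Total = 14×7 + 15×13 = 293.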